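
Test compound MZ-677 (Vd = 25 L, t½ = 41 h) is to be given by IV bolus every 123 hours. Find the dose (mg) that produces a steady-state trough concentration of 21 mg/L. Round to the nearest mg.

3675 mg

τ/t½ = 123/41 ≈ 3, so f = (1/2)^(123/41) ≈ 0.125000.
Cmin,ss = (D/Vd)·f/(1−f), so D = Cmin,ss·Vd·(1−f)/f.
D = 21 × 25 × (1−f)/f ≈ 21 × 25 × 7.00000 ≈ 3675.00 mg.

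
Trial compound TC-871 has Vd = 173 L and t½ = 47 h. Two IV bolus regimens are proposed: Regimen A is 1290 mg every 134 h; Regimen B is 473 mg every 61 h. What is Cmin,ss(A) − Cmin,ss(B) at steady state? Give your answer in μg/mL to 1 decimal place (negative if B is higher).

-0.7 μg/mL

Regimen A: f = (1/2)^(134/47) ≈ 0.1386; Cmin,ss = (1290/173)·f/(1−f) ≈ 1.200 μg/mL.
Regimen B: f = (1/2)^(61/47) ≈ 0.4067; Cmin,ss = (473/173)·f/(1−f) ≈ 1.874 μg/mL.
Difference ≈ 1.200 − 1.874 ≈ -0.674 μg/mL.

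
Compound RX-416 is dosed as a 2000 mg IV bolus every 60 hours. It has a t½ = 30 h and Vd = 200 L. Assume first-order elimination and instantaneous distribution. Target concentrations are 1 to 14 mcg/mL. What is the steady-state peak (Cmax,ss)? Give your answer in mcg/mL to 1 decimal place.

13.3 mcg/mL

The dosing interval is 2 half-lives, so f = 2^(−2) = 0.25.
At steady state, R = 1/(1 − 0.25) = 4/3.
Single-dose peak C₀ = D/Vd = 2000/200 = 10 mcg/mL.
Steady-state peak Cmax,ss = C₀·R = 10 × 4/3 ≈ 13.333 mcg/mL.
Peak 13.3 mcg/mL vs MTC 14 mcg/mL: below toxic threshold.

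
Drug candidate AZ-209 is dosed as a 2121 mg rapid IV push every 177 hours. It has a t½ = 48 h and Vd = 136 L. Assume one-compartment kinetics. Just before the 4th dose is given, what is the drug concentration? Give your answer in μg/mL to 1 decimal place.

f = (1/2)^(τ/t½) = (1/2)^(177/48) ≈ 0.0776.
C₀ = D/Vd = 2121/136 ≈ 15.596 μg/mL.
Before the 4th dose, 3 doses have been given. Superposition: Cmin = C₀·(f + f² + … + f^3).
≈ 15.596 × (0.0776 + 0.0060 + 0.0005) ≈ 15.596 × 0.0841 ≈ 1.312 μg/mL.

1.3 μg/mL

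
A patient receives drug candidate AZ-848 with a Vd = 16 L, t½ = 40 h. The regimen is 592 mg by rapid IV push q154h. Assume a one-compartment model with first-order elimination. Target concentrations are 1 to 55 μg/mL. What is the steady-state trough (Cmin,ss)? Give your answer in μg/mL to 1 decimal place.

2.8 μg/mL

k = ln2/t½ = ln2/40 ≈ 0.017329 h⁻¹; fraction remaining f = e^(−kτ) = e^(−0.017329×154) ≈ 0.0693.
At steady state, accumulation factor R = 1/(1 − e^(−kτ)) ≈ 1.0745.
Each bolus raises the concentration by D/Vd = 592/16 ≈ 37.000 μg/mL.
Cmax,ss = C₀/(1 − f) ≈ 37.000/0.9307 ≈ 39.755 μg/mL.
Steady-state trough Cmin,ss = Cmax,ss·f ≈ 39.755 × 0.0693 ≈ 2.755 μg/mL.
Trough 2.8 μg/mL vs MEC 1 μg/mL: adequate.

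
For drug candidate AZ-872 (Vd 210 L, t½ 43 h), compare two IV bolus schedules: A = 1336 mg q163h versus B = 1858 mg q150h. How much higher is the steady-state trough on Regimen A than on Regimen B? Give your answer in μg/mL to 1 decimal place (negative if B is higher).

-0.4 μg/mL

Regimen A: f = (1/2)^(163/43) ≈ 0.0723; Cmin,ss = (1336/210)·f/(1−f) ≈ 0.496 μg/mL.
Regimen B: f = (1/2)^(150/43) ≈ 0.0891; Cmin,ss = (1858/210)·f/(1−f) ≈ 0.865 μg/mL.
Difference ≈ 0.496 − 0.865 ≈ -0.369 μg/mL.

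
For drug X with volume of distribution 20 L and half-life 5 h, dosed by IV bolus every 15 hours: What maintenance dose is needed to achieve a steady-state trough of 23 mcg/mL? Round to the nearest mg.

τ/t½ = 15/5 ≈ 3, so f = (1/2)^(15/5) ≈ 0.125000.
Cmin,ss = (D/Vd)·f/(1−f), so D = Cmin,ss·Vd·(1−f)/f.
D = 23 × 20 × (1−f)/f ≈ 23 × 20 × 7.00000 ≈ 3220.00 mg.

3220 mg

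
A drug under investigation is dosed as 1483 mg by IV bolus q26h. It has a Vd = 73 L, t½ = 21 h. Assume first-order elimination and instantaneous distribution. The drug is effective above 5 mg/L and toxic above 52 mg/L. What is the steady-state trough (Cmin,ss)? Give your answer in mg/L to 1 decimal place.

Over one 26-h interval, 26/21 ≈ 1.2381 half-lives elapse, leaving f ≈ 0.4239 of each dose.
Single-dose peak C₀ = D/Vd = 1483/73 ≈ 20.315 mg/L.
Steady-state trough Cmin,ss = C₀·f/(1−f) ≈ 20.315 × 0.4239/0.5761 ≈ 14.948 mg/L.
Trough 14.9 mg/L vs MEC 5 mg/L: adequate.

14.9 mg/L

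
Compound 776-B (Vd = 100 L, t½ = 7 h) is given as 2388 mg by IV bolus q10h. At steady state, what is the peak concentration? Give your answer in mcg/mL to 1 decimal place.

38.0 mcg/mL

k = ln2/t½ = ln2/7 ≈ 0.099021 h⁻¹; fraction remaining f = e^(−kτ) = e^(−0.099021×10) ≈ 0.3715.
Accumulation ratio R = 1/(1 − f) ≈ 1/0.6285 ≈ 1.5911.
Each bolus raises the concentration by D/Vd = 2388/100 ≈ 23.880 mcg/mL.
Steady-state peak Cmax,ss = C₀·R ≈ 23.880 × 1.5911 ≈ 37.995 mcg/mL.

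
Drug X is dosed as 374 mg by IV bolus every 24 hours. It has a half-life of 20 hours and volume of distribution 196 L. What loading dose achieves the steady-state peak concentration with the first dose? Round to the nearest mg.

662 mg

f = (1/2)^(24/20) ≈ 0.435275; accumulation ratio R = 1/(1−f) ≈ 1.77077.
Loading dose to hit Cmax,ss on first dose: D_load = D_maint·R ≈ 374 × 1.77077 ≈ 662.27 mg.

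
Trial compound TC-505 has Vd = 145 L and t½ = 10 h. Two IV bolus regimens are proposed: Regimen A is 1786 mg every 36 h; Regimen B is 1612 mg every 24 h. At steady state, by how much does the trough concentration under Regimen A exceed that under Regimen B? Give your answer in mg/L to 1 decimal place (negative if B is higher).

-1.5 mg/L

Regimen A: f = (1/2)^(36/10) ≈ 0.0825; Cmin,ss = (1786/145)·f/(1−f) ≈ 1.108 mg/L.
Regimen B: f = (1/2)^(24/10) ≈ 0.1895; Cmin,ss = (1612/145)·f/(1−f) ≈ 2.599 mg/L.
Difference ≈ 1.108 − 2.599 ≈ -1.491 mg/L.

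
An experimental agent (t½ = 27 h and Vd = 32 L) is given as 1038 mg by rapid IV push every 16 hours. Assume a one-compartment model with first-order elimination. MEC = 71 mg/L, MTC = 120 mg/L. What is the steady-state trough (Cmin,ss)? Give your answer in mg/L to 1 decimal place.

Over one 16-h interval, 16/27 ≈ 0.59259 half-lives elapse, leaving f ≈ 0.6632 of each dose.
Single-dose peak C₀ = D/Vd = 1038/32 ≈ 32.438 mg/L.
Steady-state trough Cmin,ss = C₀·f/(1−f) ≈ 32.438 × 0.6632/0.3368 ≈ 63.874 mg/L.
Trough 63.9 mg/L vs MEC 71 mg/L: subtherapeutic.

63.9 mg/L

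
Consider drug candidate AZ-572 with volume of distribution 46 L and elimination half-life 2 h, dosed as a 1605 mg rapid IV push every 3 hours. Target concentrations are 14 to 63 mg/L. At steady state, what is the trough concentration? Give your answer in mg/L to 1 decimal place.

19.1 mg/L

k = ln2/t½ = ln2/2 ≈ 0.346574 h⁻¹; fraction remaining f = e^(−kτ) = e^(−0.346574×3) ≈ 0.3536.
At steady state, accumulation factor R = 1/(1 − e^(−kτ)) ≈ 1.5470.
Single-dose peak C₀ = D/Vd = 1605/46 ≈ 34.891 mg/L.
Cmax,ss = C₀/(1 − f) ≈ 34.891/0.6464 ≈ 53.977 mg/L.
Steady-state trough Cmin,ss = Cmax,ss·f ≈ 53.977 × 0.3536 ≈ 19.086 mg/L.
Trough 19.1 mg/L vs MEC 14 mg/L: adequate.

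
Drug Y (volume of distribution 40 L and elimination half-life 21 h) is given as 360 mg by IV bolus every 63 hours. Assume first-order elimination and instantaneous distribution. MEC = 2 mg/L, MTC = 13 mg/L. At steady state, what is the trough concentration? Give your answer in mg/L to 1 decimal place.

1.3 mg/L

The dosing interval is 3 half-lives, so f = 2^(−3) = 0.125.
At steady state, R = 1/(1 − 0.125) = 8/7.
Single-dose peak C₀ = D/Vd = 360/40 = 9 mg/L.
Steady-state peak Cmax,ss = C₀·R = 9 × 8/7 ≈ 10.286 mg/L.
Steady-state trough Cmin,ss = Cmax,ss·f ≈ 10.286 × 0.125 ≈ 1.286 mg/L.
Trough 1.3 mg/L vs MEC 2 mg/L: subtherapeutic.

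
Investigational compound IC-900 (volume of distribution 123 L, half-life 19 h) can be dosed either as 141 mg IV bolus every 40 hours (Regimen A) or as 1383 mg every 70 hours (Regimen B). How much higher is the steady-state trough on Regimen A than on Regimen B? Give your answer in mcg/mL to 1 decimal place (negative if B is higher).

-0.6 mcg/mL

Regimen A: f = (1/2)^(40/19) ≈ 0.2324; Cmin,ss = (141/123)·f/(1−f) ≈ 0.347 mcg/mL.
Regimen B: f = (1/2)^(70/19) ≈ 0.0778; Cmin,ss = (1383/123)·f/(1−f) ≈ 0.949 mcg/mL.
Difference ≈ 0.347 − 0.949 ≈ -0.602 mcg/mL.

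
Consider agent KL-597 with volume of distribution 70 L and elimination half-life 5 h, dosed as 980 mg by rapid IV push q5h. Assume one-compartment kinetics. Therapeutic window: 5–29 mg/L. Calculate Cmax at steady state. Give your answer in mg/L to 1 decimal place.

28.0 mg/L

τ = 5 h = 1 half-life, so f = (1/2)^1 = 0.5.
Accumulation ratio R = 1/(1 − f) = 1/0.5 = 2/1.
Single-dose peak C₀ = D/Vd = 980/70 = 14 mg/L.
Steady-state peak Cmax,ss = C₀·R = 14 × 2/1 ≈ 28.000 mg/L.
Peak 28.0 mg/L vs MTC 29 mg/L: below toxic threshold.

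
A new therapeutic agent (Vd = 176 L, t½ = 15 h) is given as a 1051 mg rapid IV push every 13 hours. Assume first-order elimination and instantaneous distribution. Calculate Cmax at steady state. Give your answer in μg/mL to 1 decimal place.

Over one 13-h interval, 13/15 ≈ 0.86667 half-lives elapse, leaving f ≈ 0.5484 of each dose.
At steady state, accumulation factor R = 1/(1 − e^(−kτ)) ≈ 2.2143.
Single-dose peak C₀ = D/Vd = 1051/176 ≈ 5.972 μg/mL.
Steady-state peak Cmax,ss = C₀·R ≈ 5.972 × 2.2143 ≈ 13.224 μg/mL.

13.2 μg/mL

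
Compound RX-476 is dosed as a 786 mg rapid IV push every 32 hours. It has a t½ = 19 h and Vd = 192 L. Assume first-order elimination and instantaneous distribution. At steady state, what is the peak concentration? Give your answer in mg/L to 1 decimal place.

5.9 mg/L

k = ln2/t½ = ln2/19 ≈ 0.036481 h⁻¹; fraction remaining f = e^(−kτ) = e^(−0.036481×32) ≈ 0.3112.
Accumulation ratio R = 1/(1 − f) ≈ 1/0.6888 ≈ 1.4518.
Single-dose peak C₀ = D/Vd = 786/192 ≈ 4.094 mg/L.
Steady-state peak Cmax,ss = C₀·R ≈ 4.094 × 1.4518 ≈ 5.944 mg/L.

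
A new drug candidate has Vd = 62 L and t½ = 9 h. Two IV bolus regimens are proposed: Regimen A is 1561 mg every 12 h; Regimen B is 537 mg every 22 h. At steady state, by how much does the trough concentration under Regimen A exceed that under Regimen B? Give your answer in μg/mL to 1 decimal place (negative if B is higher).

14.6 μg/mL

Regimen A: f = (1/2)^(12/9) ≈ 0.3969; Cmin,ss = (1561/62)·f/(1−f) ≈ 16.569 μg/mL.
Regimen B: f = (1/2)^(22/9) ≈ 0.1837; Cmin,ss = (537/62)·f/(1−f) ≈ 1.949 μg/mL.
Difference ≈ 16.569 − 1.949 ≈ 14.620 μg/mL.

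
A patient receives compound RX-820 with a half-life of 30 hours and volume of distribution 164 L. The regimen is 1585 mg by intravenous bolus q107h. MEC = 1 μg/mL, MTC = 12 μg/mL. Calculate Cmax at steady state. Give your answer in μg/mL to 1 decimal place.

τ/t½ = 107/30 ≈ 3.5667, so fraction remaining f = (1/2)^(107/30) ≈ 0.0844.
Accumulation ratio R = 1/(1 − f) ≈ 1/0.9156 ≈ 1.0922.
Each bolus raises the concentration by D/Vd = 1585/164 ≈ 9.665 μg/mL.
Steady-state peak Cmax,ss = C₀·R ≈ 9.665 × 1.0922 ≈ 10.556 μg/mL.
Peak 10.6 μg/mL vs MTC 12 μg/mL: below toxic threshold.

10.6 μg/mL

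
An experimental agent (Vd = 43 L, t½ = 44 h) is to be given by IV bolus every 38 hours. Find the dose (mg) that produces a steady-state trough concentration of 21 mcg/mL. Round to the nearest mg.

τ/t½ = 38/44 ≈ 0.86364, so f = (1/2)^(38/44) ≈ 0.549566.
Cmin,ss = (D/Vd)·f/(1−f), so D = Cmin,ss·Vd·(1−f)/f.
D = 21 × 43 × (1−f)/f ≈ 21 × 43 × 0.81962 ≈ 740.12 mg.

740 mg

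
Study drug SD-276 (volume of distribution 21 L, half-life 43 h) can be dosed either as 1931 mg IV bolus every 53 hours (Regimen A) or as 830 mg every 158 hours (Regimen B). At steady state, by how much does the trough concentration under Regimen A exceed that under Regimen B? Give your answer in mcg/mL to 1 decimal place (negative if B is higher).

64.8 mcg/mL

Regimen A: f = (1/2)^(53/43) ≈ 0.4256; Cmin,ss = (1931/21)·f/(1−f) ≈ 68.132 mcg/mL.
Regimen B: f = (1/2)^(158/43) ≈ 0.0783; Cmin,ss = (830/21)·f/(1−f) ≈ 3.358 mcg/mL.
Difference ≈ 68.132 − 3.358 ≈ 64.774 mcg/mL.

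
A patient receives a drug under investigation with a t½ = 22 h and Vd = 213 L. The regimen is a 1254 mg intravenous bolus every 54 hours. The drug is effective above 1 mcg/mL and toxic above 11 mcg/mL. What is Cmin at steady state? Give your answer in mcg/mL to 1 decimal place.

1.3 mcg/mL

τ/t½ = 54/22 ≈ 2.4545, so fraction remaining f = (1/2)^(54/22) ≈ 0.1824.
Accumulation ratio R = 1/(1 − f) ≈ 1/0.8176 ≈ 1.2231.
Single-dose peak C₀ = D/Vd = 1254/213 ≈ 5.887 mcg/mL.
Steady-state peak Cmax,ss = C₀·R ≈ 5.887 × 1.2231 ≈ 7.200 mcg/mL.
One interval later, Cmin,ss = Cmax,ss·e^(−kτ) ≈ 7.200 × 0.1824 ≈ 1.313 mcg/mL.
Trough 1.3 mcg/mL vs MEC 1 mcg/mL: adequate.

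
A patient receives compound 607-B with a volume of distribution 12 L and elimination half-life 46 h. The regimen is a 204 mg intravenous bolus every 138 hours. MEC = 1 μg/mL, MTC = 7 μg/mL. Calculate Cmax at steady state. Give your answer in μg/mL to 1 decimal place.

The dosing interval is 3 half-lives, so f = 2^(−3) = 0.125.
At steady state, R = 1/(1 − 0.125) = 8/7.
Single-dose peak C₀ = D/Vd = 204/12 = 17 μg/mL.
Steady-state peak Cmax,ss = C₀·R = 17 × 8/7 ≈ 19.429 μg/mL.
Peak 19.4 μg/mL vs MTC 7 μg/mL: exceeds toxic threshold.

19.4 μg/mL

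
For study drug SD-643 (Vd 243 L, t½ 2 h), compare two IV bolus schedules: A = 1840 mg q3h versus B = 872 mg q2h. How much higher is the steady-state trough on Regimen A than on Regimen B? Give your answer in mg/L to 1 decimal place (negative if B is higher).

0.6 mg/L

Regimen A: f = (1/2)^(3/2) ≈ 0.3536; Cmin,ss = (1840/243)·f/(1−f) ≈ 4.142 mg/L.
Regimen B: f = (1/2)^(2/2) ≈ 0.5000; Cmin,ss = (872/243)·f/(1−f) ≈ 3.588 mg/L.
Difference ≈ 4.142 − 3.588 ≈ 0.554 mg/L.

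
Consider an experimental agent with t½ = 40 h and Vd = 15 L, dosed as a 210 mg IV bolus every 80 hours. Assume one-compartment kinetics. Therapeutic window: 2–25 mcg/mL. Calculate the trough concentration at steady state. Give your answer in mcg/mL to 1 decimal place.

τ = 80 h = 2 half-lives, so f = (1/2)^2 = 0.25.
Accumulation ratio R = 1/(1 − f) = 1/0.75 = 4/3.
Single-dose peak C₀ = D/Vd = 210/15 = 14 mcg/mL.
Steady-state peak Cmax,ss = C₀·R = 14 × 4/3 ≈ 18.667 mcg/mL.
Steady-state trough Cmin,ss = Cmax,ss·f ≈ 18.667 × 0.25 ≈ 4.667 mcg/mL.
Trough 4.7 mcg/mL vs MEC 2 mcg/mL: adequate.

4.7 mcg/mL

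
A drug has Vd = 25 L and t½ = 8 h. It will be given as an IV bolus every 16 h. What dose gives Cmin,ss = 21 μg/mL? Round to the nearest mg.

1575 mg

τ/t½ = 16/8 ≈ 2, so f = (1/2)^(16/8) ≈ 0.250000.
Cmin,ss = (D/Vd)·f/(1−f), so D = Cmin,ss·Vd·(1−f)/f.
D = 21 × 25 × (1−f)/f ≈ 21 × 25 × 3.00000 ≈ 1575.00 mg.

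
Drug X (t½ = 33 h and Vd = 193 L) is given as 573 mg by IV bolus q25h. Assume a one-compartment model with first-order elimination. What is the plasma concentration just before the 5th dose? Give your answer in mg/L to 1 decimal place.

3.8 mg/L

f = (1/2)^(τ/t½) = (1/2)^(25/33) ≈ 0.5915.
C₀ = D/Vd = 573/193 ≈ 2.969 mg/L.
Before the 5th dose, 4 doses have been given. Superposition: Cmin = C₀·(f + f² + … + f^4).
≈ 2.969 × (0.5915 + 0.3499 + 0.2069 + 0.1224) ≈ 2.969 × 1.2707 ≈ 3.773 mg/L.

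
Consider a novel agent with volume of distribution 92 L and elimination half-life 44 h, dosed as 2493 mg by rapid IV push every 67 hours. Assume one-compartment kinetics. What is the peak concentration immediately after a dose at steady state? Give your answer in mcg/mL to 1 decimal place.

41.6 mcg/mL

k = ln2/t½ = ln2/44 ≈ 0.015753 h⁻¹; fraction remaining f = e^(−kτ) = e^(−0.015753×67) ≈ 0.3480.
At steady state, accumulation factor R = 1/(1 − e^(−kτ)) ≈ 1.5337.
Single-dose peak C₀ = D/Vd = 2493/92 ≈ 27.098 mcg/mL.
Cmax,ss = C₀/(1 − f) ≈ 27.098/0.6520 ≈ 41.561 mcg/mL.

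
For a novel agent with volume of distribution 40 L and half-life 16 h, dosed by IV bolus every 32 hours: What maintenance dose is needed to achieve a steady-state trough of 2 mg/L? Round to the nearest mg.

240 mg

τ/t½ = 32/16 ≈ 2, so f = (1/2)^(32/16) ≈ 0.250000.
Cmin,ss = (D/Vd)·f/(1−f), so D = Cmin,ss·Vd·(1−f)/f.
D = 2 × 40 × (1−f)/f ≈ 2 × 40 × 3.00000 ≈ 240.00 mg.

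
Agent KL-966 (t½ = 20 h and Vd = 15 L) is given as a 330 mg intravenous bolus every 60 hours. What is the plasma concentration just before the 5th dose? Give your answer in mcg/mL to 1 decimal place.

3.1 mcg/mL

f = (1/2)^(τ/t½) = (1/2)^(60/20) ≈ 0.1250.
C₀ = D/Vd = 330/15 ≈ 22.000 mcg/mL.
Before the 5th dose, 4 doses have been given. Superposition: Cmin = C₀·(f + f² + … + f^4).
≈ 22.000 × (0.1250 + 0.0156 + 0.0020 + 0.0002) ≈ 22.000 × 0.1428 ≈ 3.142 mcg/mL.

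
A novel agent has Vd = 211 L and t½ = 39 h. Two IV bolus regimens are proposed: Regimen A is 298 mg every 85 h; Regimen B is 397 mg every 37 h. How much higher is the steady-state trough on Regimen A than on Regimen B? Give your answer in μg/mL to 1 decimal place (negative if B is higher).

Regimen A: f = (1/2)^(85/39) ≈ 0.2208; Cmin,ss = (298/211)·f/(1−f) ≈ 0.400 μg/mL.
Regimen B: f = (1/2)^(37/39) ≈ 0.5181; Cmin,ss = (397/211)·f/(1−f) ≈ 2.023 μg/mL.
Difference ≈ 0.400 − 2.023 ≈ -1.623 μg/mL.

-1.6 μg/mL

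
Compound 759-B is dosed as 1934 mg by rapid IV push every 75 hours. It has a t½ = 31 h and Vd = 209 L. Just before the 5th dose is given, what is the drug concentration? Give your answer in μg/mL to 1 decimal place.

f = (1/2)^(τ/t½) = (1/2)^(75/31) ≈ 0.1869.
C₀ = D/Vd = 1934/209 ≈ 9.254 μg/mL.
Before the 5th dose, 4 doses have been given. Superposition: Cmin = C₀·(f + f² + … + f^4).
≈ 9.254 × (0.1869 + 0.0349 + 0.0065 + 0.0012) ≈ 9.254 × 0.2295 ≈ 2.124 μg/mL.

2.1 μg/mL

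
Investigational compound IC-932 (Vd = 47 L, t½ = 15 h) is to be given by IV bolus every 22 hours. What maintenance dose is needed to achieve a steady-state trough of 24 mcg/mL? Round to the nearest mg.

τ/t½ = 22/15 ≈ 1.4667, so f = (1/2)^(22/15) ≈ 0.361817.
Cmin,ss = (D/Vd)·f/(1−f), so D = Cmin,ss·Vd·(1−f)/f.
D = 24 × 47 × (1−f)/f ≈ 24 × 47 × 1.76383 ≈ 1989.60 mg.

1990 mg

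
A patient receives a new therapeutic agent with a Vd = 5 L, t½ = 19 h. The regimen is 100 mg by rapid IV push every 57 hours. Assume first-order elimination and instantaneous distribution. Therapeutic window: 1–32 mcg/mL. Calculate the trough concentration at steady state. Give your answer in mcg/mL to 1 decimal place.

The dosing interval is 3 half-lives, so f = 2^(−3) = 0.125.
At steady state, R = 1/(1 − 0.125) = 8/7.
Single-dose peak C₀ = D/Vd = 100/5 = 20 mcg/mL.
Steady-state peak Cmax,ss = C₀·R = 20 × 8/7 ≈ 22.857 mcg/mL.
Steady-state trough Cmin,ss = Cmax,ss·f ≈ 22.857 × 0.125 ≈ 2.857 mcg/mL.
Trough 2.9 mcg/mL vs MEC 1 mcg/mL: adequate.

2.9 mcg/mL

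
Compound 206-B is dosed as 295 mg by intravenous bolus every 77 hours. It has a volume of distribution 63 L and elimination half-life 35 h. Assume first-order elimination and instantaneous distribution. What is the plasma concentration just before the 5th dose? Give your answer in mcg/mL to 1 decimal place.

1.3 mcg/mL

f = (1/2)^(τ/t½) = (1/2)^(77/35) ≈ 0.2176.
C₀ = D/Vd = 295/63 ≈ 4.683 mcg/mL.
Before the 5th dose, 4 doses have been given. Superposition: Cmin = C₀·(f + f² + … + f^4).
≈ 4.683 × (0.2176 + 0.0473 + 0.0103 + 0.0022) ≈ 4.683 × 0.2774 ≈ 1.299 mcg/mL.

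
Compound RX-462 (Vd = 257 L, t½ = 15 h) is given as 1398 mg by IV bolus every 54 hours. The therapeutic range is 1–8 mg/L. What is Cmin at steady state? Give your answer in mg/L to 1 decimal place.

0.5 mg/L

Over one 54-h interval, 54/15 ≈ 3.6 half-lives elapse, leaving f ≈ 0.0825 of each dose.
Single-dose peak C₀ = D/Vd = 1398/257 ≈ 5.440 mg/L.
Steady-state trough Cmin,ss = C₀·f/(1−f) ≈ 5.440 × 0.0825/0.9175 ≈ 0.489 mg/L.
Trough 0.5 mg/L vs MEC 1 mg/L: subtherapeutic.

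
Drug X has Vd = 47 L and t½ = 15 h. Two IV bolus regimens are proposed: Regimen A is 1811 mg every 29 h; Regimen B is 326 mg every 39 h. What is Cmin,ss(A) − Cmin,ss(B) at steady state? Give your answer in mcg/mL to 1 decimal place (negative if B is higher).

12.3 mcg/mL

Regimen A: f = (1/2)^(29/15) ≈ 0.2618; Cmin,ss = (1811/47)·f/(1−f) ≈ 13.665 mcg/mL.
Regimen B: f = (1/2)^(39/15) ≈ 0.1649; Cmin,ss = (326/47)·f/(1−f) ≈ 1.370 mcg/mL.
Difference ≈ 13.665 − 1.370 ≈ 12.295 mcg/mL.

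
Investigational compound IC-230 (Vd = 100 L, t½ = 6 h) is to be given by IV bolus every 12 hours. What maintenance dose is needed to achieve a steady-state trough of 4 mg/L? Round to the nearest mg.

τ/t½ = 12/6 ≈ 2, so f = (1/2)^(12/6) ≈ 0.250000.
Cmin,ss = (D/Vd)·f/(1−f), so D = Cmin,ss·Vd·(1−f)/f.
D = 4 × 100 × (1−f)/f ≈ 4 × 100 × 3.00000 ≈ 1200.00 mg.

1200 mg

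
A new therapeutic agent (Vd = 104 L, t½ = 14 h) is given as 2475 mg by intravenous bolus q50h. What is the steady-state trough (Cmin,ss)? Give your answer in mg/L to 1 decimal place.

2.2 mg/L

τ/t½ = 50/14 ≈ 3.5714, so fraction remaining f = (1/2)^(50/14) ≈ 0.0841.
Single-dose peak C₀ = D/Vd = 2475/104 ≈ 23.798 mg/L.
Steady-state trough Cmin,ss = C₀·f/(1−f) ≈ 23.798 × 0.0841/0.9159 ≈ 2.185 mg/L.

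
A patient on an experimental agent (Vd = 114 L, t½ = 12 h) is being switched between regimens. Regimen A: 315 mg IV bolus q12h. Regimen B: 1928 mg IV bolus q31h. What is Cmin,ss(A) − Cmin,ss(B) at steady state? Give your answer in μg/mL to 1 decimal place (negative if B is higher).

-0.6 μg/mL

Regimen A: f = (1/2)^(12/12) ≈ 0.5000; Cmin,ss = (315/114)·f/(1−f) ≈ 2.763 μg/mL.
Regimen B: f = (1/2)^(31/12) ≈ 0.1669; Cmin,ss = (1928/114)·f/(1−f) ≈ 3.388 μg/mL.
Difference ≈ 2.763 − 3.388 ≈ -0.625 μg/mL.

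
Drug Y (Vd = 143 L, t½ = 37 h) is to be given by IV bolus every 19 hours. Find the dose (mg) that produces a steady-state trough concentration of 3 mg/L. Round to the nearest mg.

τ/t½ = 19/37 ≈ 0.51351, so f = (1/2)^(19/37) ≈ 0.700514.
Cmin,ss = (D/Vd)·f/(1−f), so D = Cmin,ss·Vd·(1−f)/f.
D = 3 × 143 × (1−f)/f ≈ 3 × 143 × 0.42752 ≈ 183.41 mg.

183 mg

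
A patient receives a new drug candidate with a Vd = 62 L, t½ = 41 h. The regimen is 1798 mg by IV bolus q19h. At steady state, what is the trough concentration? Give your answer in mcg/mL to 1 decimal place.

k = ln2/t½ = ln2/41 ≈ 0.016906 h⁻¹; fraction remaining f = e^(−kτ) = e^(−0.016906×19) ≈ 0.7253.
Each bolus raises the concentration by D/Vd = 1798/62 ≈ 29.000 mcg/mL.
Steady-state trough Cmin,ss = C₀·f/(1−f) ≈ 29.000 × 0.7253/0.2747 ≈ 76.570 mcg/mL.

76.6 mcg/mL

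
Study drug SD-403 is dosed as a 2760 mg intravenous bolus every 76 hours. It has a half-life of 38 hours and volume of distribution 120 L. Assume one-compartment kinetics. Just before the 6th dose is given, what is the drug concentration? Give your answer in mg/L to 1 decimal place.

7.7 mg/L

f = (1/2)^(τ/t½) = (1/2)^(76/38) ≈ 0.2500.
C₀ = D/Vd = 2760/120 ≈ 23.000 mg/L.
Before the 6th dose, 5 doses have been given. Superposition: Cmin = C₀·(f + f² + … + f^5).
≈ 23.000 × (0.2500 + 0.0625 + 0.0156 + 0.0039 + 0.0010) ≈ 23.000 × 0.3330 ≈ 7.659 mg/L.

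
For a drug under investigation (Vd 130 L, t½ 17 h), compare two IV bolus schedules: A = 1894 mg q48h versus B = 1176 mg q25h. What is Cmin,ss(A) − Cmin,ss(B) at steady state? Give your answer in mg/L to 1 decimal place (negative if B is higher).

Regimen A: f = (1/2)^(48/17) ≈ 0.1413; Cmin,ss = (1894/130)·f/(1−f) ≈ 2.397 mg/L.
Regimen B: f = (1/2)^(25/17) ≈ 0.3608; Cmin,ss = (1176/130)·f/(1−f) ≈ 5.106 mg/L.
Difference ≈ 2.397 − 5.106 ≈ -2.709 mg/L.

-2.7 mg/L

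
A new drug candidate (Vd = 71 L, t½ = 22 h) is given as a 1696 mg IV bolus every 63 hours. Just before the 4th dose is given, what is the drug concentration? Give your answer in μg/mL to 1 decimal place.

3.8 μg/mL

f = (1/2)^(τ/t½) = (1/2)^(63/22) ≈ 0.1374.
C₀ = D/Vd = 1696/71 ≈ 23.887 μg/mL.
Before the 4th dose, 3 doses have been given. Superposition: Cmin = C₀·(f + f² + … + f^3).
≈ 23.887 × (0.1374 + 0.0189 + 0.0026) ≈ 23.887 × 0.1589 ≈ 3.796 μg/mL.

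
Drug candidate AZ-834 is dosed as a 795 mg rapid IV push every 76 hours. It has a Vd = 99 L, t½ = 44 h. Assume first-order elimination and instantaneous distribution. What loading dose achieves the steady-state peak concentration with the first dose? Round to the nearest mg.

f = (1/2)^(76/44) ≈ 0.302022; accumulation ratio R = 1/(1−f) ≈ 1.43271.
Loading dose to hit Cmax,ss on first dose: D_load = D_maint·R ≈ 795 × 1.43271 ≈ 1139.00 mg.

1139 mg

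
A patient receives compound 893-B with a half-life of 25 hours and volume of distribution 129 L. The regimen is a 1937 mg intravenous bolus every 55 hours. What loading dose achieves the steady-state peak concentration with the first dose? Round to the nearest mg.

2476 mg

f = (1/2)^(55/25) ≈ 0.217638; accumulation ratio R = 1/(1−f) ≈ 1.27818.
Loading dose to hit Cmax,ss on first dose: D_load = D_maint·R ≈ 1937 × 1.27818 ≈ 2475.83 mg.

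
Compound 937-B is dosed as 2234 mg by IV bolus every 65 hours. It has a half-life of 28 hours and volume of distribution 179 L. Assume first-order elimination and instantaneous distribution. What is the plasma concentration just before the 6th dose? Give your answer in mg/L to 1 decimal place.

3.1 mg/L

f = (1/2)^(τ/t½) = (1/2)^(65/28) ≈ 0.2001.
C₀ = D/Vd = 2234/179 ≈ 12.480 mg/L.
Before the 6th dose, 5 doses have been given. Superposition: Cmin = C₀·(f + f² + … + f^5).
≈ 12.480 × (0.2001 + 0.0400 + 0.0080 + 0.0016 + 0.0003) ≈ 12.480 × 0.2500 ≈ 3.120 mg/L.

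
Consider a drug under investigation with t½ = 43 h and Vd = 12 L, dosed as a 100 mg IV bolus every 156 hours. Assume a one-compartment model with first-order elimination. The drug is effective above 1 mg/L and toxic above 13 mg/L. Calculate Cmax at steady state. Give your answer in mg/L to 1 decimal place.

9.1 mg/L

Over one 156-h interval, 156/43 ≈ 3.6279 half-lives elapse, leaving f ≈ 0.0809 of each dose.
Accumulation ratio R = 1/(1 − f) ≈ 1/0.9191 ≈ 1.0880.
Single-dose peak C₀ = D/Vd = 100/12 ≈ 8.333 mg/L.
Steady-state peak Cmax,ss = C₀·R ≈ 8.333 × 1.0880 ≈ 9.066 mg/L.
Peak 9.1 mg/L vs MTC 13 mg/L: below toxic threshold.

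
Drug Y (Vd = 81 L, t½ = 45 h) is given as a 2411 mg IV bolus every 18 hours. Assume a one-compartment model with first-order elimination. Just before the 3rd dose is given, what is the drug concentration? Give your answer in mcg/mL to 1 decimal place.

f = (1/2)^(τ/t½) = (1/2)^(18/45) ≈ 0.7579.
C₀ = D/Vd = 2411/81 ≈ 29.765 mcg/mL.
Before the 3rd dose, 2 doses have been given. Superposition: Cmin = C₀·(f + f²).
≈ 29.765 × (0.7579 + 0.5744) ≈ 29.765 × 1.3323 ≈ 39.656 mcg/mL.

39.7 mcg/mL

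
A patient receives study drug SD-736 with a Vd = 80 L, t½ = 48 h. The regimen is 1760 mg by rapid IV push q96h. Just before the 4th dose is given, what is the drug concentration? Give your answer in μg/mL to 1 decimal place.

7.2 μg/mL

f = (1/2)^(τ/t½) = (1/2)^(96/48) ≈ 0.2500.
C₀ = D/Vd = 1760/80 ≈ 22.000 μg/mL.
Before the 4th dose, 3 doses have been given. Superposition: Cmin = C₀·(f + f² + … + f^3).
≈ 22.000 × (0.2500 + 0.0625 + 0.0156) ≈ 22.000 × 0.3281 ≈ 7.218 μg/mL.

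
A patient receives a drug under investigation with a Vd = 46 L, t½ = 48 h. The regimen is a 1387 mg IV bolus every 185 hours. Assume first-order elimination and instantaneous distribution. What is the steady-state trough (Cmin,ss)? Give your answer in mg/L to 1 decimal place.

τ/t½ = 185/48 ≈ 3.8542, so fraction remaining f = (1/2)^(185/48) ≈ 0.0691.
At steady state, accumulation factor R = 1/(1 − e^(−kτ)) ≈ 1.0742.
Each bolus raises the concentration by D/Vd = 1387/46 ≈ 30.152 mg/L.
Cmax,ss = C₀/(1 − f) ≈ 30.152/0.9309 ≈ 32.390 mg/L.
Steady-state trough Cmin,ss = Cmax,ss·f ≈ 32.390 × 0.0691 ≈ 2.238 mg/L.

2.2 mg/L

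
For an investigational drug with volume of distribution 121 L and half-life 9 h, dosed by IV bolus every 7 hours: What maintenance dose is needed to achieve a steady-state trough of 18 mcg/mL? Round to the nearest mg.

1556 mg

τ/t½ = 7/9 ≈ 0.77778, so f = (1/2)^(7/9) ≈ 0.583265.
Cmin,ss = (D/Vd)·f/(1−f), so D = Cmin,ss·Vd·(1−f)/f.
D = 18 × 121 × (1−f)/f ≈ 18 × 121 × 0.71449 ≈ 1556.16 mg.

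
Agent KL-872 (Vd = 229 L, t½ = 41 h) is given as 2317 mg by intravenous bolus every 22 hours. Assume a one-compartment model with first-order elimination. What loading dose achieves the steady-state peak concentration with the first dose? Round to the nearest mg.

f = (1/2)^(22/41) ≈ 0.689401; accumulation ratio R = 1/(1−f) ≈ 3.21959.
Loading dose to hit Cmax,ss on first dose: D_load = D_maint·R ≈ 2317 × 3.21959 ≈ 7459.79 mg.

7460 mg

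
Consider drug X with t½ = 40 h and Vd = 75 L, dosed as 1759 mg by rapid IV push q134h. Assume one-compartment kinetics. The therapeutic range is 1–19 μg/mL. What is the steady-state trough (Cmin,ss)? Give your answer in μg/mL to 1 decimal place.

Over one 134-h interval, 134/40 ≈ 3.35 half-lives elapse, leaving f ≈ 0.0981 of each dose.
Each bolus raises the concentration by D/Vd = 1759/75 ≈ 23.453 μg/mL.
Steady-state trough Cmin,ss = C₀·f/(1−f) ≈ 23.453 × 0.0981/0.9019 ≈ 2.551 μg/mL.
Trough 2.6 μg/mL vs MEC 1 μg/mL: adequate.

2.6 μg/mL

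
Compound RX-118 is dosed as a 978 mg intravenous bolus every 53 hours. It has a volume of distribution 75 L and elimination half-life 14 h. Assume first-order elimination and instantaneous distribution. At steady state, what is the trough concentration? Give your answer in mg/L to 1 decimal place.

τ/t½ = 53/14 ≈ 3.7857, so fraction remaining f = (1/2)^(53/14) ≈ 0.0725.
Accumulation ratio R = 1/(1 − f) ≈ 1/0.9275 ≈ 1.0782.
Each bolus raises the concentration by D/Vd = 978/75 ≈ 13.040 mg/L.
Steady-state peak Cmax,ss = C₀·R ≈ 13.040 × 1.0782 ≈ 14.060 mg/L.
Steady-state trough Cmin,ss = Cmax,ss·f ≈ 14.060 × 0.0725 ≈ 1.019 mg/L.

1.0 mg/L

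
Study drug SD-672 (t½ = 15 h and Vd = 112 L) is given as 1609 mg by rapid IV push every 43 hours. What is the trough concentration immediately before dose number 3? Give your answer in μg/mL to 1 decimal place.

f = (1/2)^(τ/t½) = (1/2)^(43/15) ≈ 0.1371.
C₀ = D/Vd = 1609/112 ≈ 14.366 μg/mL.
Before the 3rd dose, 2 doses have been given. Superposition: Cmin = C₀·(f + f²).
≈ 14.366 × (0.1371 + 0.0188) ≈ 14.366 × 0.1559 ≈ 2.240 μg/mL.

2.2 μg/mL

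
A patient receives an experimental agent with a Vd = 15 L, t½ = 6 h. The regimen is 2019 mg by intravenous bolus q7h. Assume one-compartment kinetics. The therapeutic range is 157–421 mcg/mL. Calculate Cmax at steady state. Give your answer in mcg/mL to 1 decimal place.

242.7 mcg/mL

τ/t½ = 7/6 ≈ 1.1667, so fraction remaining f = (1/2)^(7/6) ≈ 0.4454.
Accumulation ratio R = 1/(1 − f) ≈ 1/0.5546 ≈ 1.8031.
Single-dose peak C₀ = D/Vd = 2019/15 ≈ 134.600 mcg/mL.
Steady-state peak Cmax,ss = C₀·R ≈ 134.600 × 1.8031 ≈ 242.697 mcg/mL.
Peak 242.7 mcg/mL vs MTC 421 mcg/mL: below toxic threshold.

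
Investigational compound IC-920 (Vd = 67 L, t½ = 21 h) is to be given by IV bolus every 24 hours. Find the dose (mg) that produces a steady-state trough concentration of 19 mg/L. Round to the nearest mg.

τ/t½ = 24/21 ≈ 1.1429, so f = (1/2)^(24/21) ≈ 0.452862.
Cmin,ss = (D/Vd)·f/(1−f), so D = Cmin,ss·Vd·(1−f)/f.
D = 19 × 67 × (1−f)/f ≈ 19 × 67 × 1.20818 ≈ 1538.01 mg.

1538 mg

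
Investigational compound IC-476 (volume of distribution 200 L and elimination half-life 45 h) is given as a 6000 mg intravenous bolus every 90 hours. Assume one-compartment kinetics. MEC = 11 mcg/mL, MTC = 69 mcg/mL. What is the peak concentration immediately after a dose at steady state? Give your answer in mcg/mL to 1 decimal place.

40.0 mcg/mL

The dosing interval is 2 half-lives, so f = 2^(−2) = 0.25.
Accumulation ratio R = 1/(1 − f) = 1/0.75 = 4/3.
Single-dose peak C₀ = D/Vd = 6000/200 = 30 mcg/mL.
Steady-state peak Cmax,ss = C₀·R = 30 × 4/3 ≈ 40.000 mcg/mL.
Peak 40.0 mcg/mL vs MTC 69 mcg/mL: below toxic threshold.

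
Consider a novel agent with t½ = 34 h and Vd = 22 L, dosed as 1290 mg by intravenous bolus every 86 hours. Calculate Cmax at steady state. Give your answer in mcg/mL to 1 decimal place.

Over one 86-h interval, 86/34 ≈ 2.5294 half-lives elapse, leaving f ≈ 0.1732 of each dose.
Accumulation ratio R = 1/(1 − f) ≈ 1/0.8268 ≈ 1.2095.
Each bolus raises the concentration by D/Vd = 1290/22 ≈ 58.636 mcg/mL.
Steady-state peak Cmax,ss = C₀·R ≈ 58.636 × 1.2095 ≈ 70.920 mcg/mL.

70.9 mcg/mL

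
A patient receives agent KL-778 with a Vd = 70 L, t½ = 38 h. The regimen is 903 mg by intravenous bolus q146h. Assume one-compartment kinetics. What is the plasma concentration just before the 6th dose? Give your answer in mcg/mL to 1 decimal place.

1.0 mcg/mL

f = (1/2)^(τ/t½) = (1/2)^(146/38) ≈ 0.0697.
C₀ = D/Vd = 903/70 ≈ 12.900 mcg/mL.
Before the 6th dose, 5 doses have been given. Superposition: Cmin = C₀·(f + f² + … + f^5).
≈ 12.900 × (0.0697 + 0.0049 + 0.0003 + 0.0000 + 0.0000) ≈ 12.900 × 0.0749 ≈ 0.966 mcg/mL.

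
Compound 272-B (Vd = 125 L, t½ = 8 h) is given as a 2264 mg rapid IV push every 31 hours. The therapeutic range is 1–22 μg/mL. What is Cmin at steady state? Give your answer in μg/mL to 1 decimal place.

1.3 μg/mL

k = ln2/t½ = ln2/8 ≈ 0.086643 h⁻¹; fraction remaining f = e^(−kτ) = e^(−0.086643×31) ≈ 0.0682.
Accumulation ratio R = 1/(1 − f) ≈ 1/0.9318 ≈ 1.0732.
Each bolus raises the concentration by D/Vd = 2264/125 ≈ 18.112 μg/mL.
Cmax,ss = C₀/(1 − f) ≈ 18.112/0.9318 ≈ 19.438 μg/mL.
Steady-state trough Cmin,ss = Cmax,ss·f ≈ 19.438 × 0.0682 ≈ 1.326 μg/mL.
Trough 1.3 μg/mL vs MEC 1 μg/mL: adequate.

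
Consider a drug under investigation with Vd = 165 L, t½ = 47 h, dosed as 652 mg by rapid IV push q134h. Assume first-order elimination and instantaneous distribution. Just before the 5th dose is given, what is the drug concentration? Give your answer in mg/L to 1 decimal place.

0.6 mg/L

f = (1/2)^(τ/t½) = (1/2)^(134/47) ≈ 0.1386.
C₀ = D/Vd = 652/165 ≈ 3.952 mg/L.
Before the 5th dose, 4 doses have been given. Superposition: Cmin = C₀·(f + f² + … + f^4).
≈ 3.952 × (0.1386 + 0.0192 + 0.0027 + 0.0004) ≈ 3.952 × 0.1609 ≈ 0.636 mg/L.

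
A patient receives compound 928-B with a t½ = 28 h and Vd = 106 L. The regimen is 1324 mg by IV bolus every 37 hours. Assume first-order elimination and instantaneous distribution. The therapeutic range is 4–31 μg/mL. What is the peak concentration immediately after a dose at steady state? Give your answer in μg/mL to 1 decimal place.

k = ln2/t½ = ln2/28 ≈ 0.024755 h⁻¹; fraction remaining f = e^(−kτ) = e^(−0.024755×37) ≈ 0.4001.
At steady state, accumulation factor R = 1/(1 − e^(−kτ)) ≈ 1.6669.
Each bolus raises the concentration by D/Vd = 1324/106 ≈ 12.491 μg/mL.
Cmax,ss = C₀/(1 − f) ≈ 12.491/0.5999 ≈ 20.822 μg/mL.
Peak 20.8 μg/mL vs MTC 31 μg/mL: below toxic threshold.

20.8 μg/mL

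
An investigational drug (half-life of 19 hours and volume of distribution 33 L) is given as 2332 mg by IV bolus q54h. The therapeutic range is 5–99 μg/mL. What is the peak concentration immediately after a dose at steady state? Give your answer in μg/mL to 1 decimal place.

τ/t½ = 54/19 ≈ 2.8421, so fraction remaining f = (1/2)^(54/19) ≈ 0.1395.
Accumulation ratio R = 1/(1 − f) ≈ 1/0.8605 ≈ 1.1621.
Single-dose peak C₀ = D/Vd = 2332/33 ≈ 70.667 μg/mL.
Steady-state peak Cmax,ss = C₀·R ≈ 70.667 × 1.1621 ≈ 82.122 μg/mL.
Peak 82.1 μg/mL vs MTC 99 μg/mL: below toxic threshold.

82.1 μg/mL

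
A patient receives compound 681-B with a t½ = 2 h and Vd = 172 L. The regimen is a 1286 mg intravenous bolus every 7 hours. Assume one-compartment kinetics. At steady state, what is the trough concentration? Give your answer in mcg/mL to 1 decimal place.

τ/t½ = 7/2 ≈ 3.5, so fraction remaining f = (1/2)^(7/2) ≈ 0.0884.
Accumulation ratio R = 1/(1 − f) ≈ 1/0.9116 ≈ 1.0970.
Each bolus raises the concentration by D/Vd = 1286/172 ≈ 7.477 mcg/mL.
Cmax,ss = C₀/(1 − f) ≈ 7.477/0.9116 ≈ 8.202 mcg/mL.
One interval later, Cmin,ss = Cmax,ss·e^(−kτ) ≈ 8.202 × 0.0884 ≈ 0.725 mcg/mL.

0.7 mcg/mL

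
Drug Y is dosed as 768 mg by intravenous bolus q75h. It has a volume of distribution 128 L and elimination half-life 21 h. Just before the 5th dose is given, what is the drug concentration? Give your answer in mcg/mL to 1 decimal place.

f = (1/2)^(τ/t½) = (1/2)^(75/21) ≈ 0.0841.
C₀ = D/Vd = 768/128 ≈ 6.000 mcg/mL.
Before the 5th dose, 4 doses have been given. Superposition: Cmin = C₀·(f + f² + … + f^4).
≈ 6.000 × (0.0841 + 0.0071 + 0.0006 + 0.0001) ≈ 6.000 × 0.0919 ≈ 0.551 mcg/mL.

0.6 mcg/mL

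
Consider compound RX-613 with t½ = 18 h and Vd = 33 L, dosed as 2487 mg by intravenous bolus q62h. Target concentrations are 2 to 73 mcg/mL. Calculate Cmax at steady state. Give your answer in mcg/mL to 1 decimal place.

τ/t½ = 62/18 ≈ 3.4444, so fraction remaining f = (1/2)^(62/18) ≈ 0.0919.
Accumulation ratio R = 1/(1 − f) ≈ 1/0.9081 ≈ 1.1012.
Single-dose peak C₀ = D/Vd = 2487/33 ≈ 75.364 mcg/mL.
Steady-state peak Cmax,ss = C₀·R ≈ 75.364 × 1.1012 ≈ 82.991 mcg/mL.
Peak 83.0 mcg/mL vs MTC 73 mcg/mL: exceeds toxic threshold.

83.0 mcg/mL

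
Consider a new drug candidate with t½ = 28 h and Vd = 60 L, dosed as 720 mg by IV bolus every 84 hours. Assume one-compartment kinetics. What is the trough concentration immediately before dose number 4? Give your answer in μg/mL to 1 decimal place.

f = (1/2)^(τ/t½) = (1/2)^(84/28) ≈ 0.1250.
C₀ = D/Vd = 720/60 ≈ 12.000 μg/mL.
Before the 4th dose, 3 doses have been given. Superposition: Cmin = C₀·(f + f² + … + f^3).
≈ 12.000 × (0.1250 + 0.0156 + 0.0020) ≈ 12.000 × 0.1426 ≈ 1.711 μg/mL.

1.7 μg/mL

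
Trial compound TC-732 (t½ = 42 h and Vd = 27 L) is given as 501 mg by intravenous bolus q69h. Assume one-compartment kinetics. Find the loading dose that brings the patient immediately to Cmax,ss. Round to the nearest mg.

737 mg

f = (1/2)^(69/42) ≈ 0.320222; accumulation ratio R = 1/(1−f) ≈ 1.47107.
Loading dose to hit Cmax,ss on first dose: D_load = D_maint·R ≈ 501 × 1.47107 ≈ 737.01 mg.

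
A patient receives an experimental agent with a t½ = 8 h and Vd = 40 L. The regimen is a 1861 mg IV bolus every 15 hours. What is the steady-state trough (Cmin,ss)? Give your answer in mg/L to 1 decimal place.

Over one 15-h interval, 15/8 ≈ 1.875 half-lives elapse, leaving f ≈ 0.2726 of each dose.
Each bolus raises the concentration by D/Vd = 1861/40 ≈ 46.525 mg/L.
Steady-state trough Cmin,ss = C₀·f/(1−f) ≈ 46.525 × 0.2726/0.7274 ≈ 17.436 mg/L.

17.4 mg/L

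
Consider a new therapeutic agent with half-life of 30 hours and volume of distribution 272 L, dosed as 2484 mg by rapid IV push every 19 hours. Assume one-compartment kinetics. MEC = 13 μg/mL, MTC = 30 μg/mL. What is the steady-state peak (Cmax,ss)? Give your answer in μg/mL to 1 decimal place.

k = ln2/t½ = ln2/30 ≈ 0.023105 h⁻¹; fraction remaining f = e^(−kτ) = e^(−0.023105×19) ≈ 0.6447.
Accumulation ratio R = 1/(1 − f) ≈ 1/0.3553 ≈ 2.8145.
Single-dose peak C₀ = D/Vd = 2484/272 ≈ 9.132 μg/mL.
Steady-state peak Cmax,ss = C₀·R ≈ 9.132 × 2.8145 ≈ 25.702 μg/mL.
Peak 25.7 μg/mL vs MTC 30 μg/mL: below toxic threshold.

25.7 μg/mL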